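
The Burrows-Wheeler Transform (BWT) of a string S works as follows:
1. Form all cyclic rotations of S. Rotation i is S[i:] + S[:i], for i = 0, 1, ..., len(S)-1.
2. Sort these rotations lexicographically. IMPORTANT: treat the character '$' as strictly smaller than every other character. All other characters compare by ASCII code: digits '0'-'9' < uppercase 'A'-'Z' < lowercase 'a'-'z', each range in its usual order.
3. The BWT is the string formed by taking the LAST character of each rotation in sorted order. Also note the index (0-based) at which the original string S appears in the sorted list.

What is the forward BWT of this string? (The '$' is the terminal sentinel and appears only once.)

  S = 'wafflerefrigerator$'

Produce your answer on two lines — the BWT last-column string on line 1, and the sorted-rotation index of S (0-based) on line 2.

All 19 rotations (rotation i = S[i:]+S[:i]):
  rot[0] = wafflerefrigerator$
  rot[1] = afflerefrigerator$w
  rot[2] = fflerefrigerator$wa
  rot[3] = flerefrigerator$waf
  rot[4] = lerefrigerator$waff
  rot[5] = erefrigerator$waffl
  rot[6] = refrigerator$waffle
  rot[7] = efrigerator$waffler
  rot[8] = frigerator$wafflere
  rot[9] = rigerator$waffleref
  rot[10] = igerator$wafflerefr
  rot[11] = gerator$wafflerefri
  rot[12] = erator$wafflerefrig
  rot[13] = rator$wafflerefrige
  rot[14] = ator$wafflerefriger
  rot[15] = tor$wafflerefrigera
  rot[16] = or$wafflerefrigerat
  rot[17] = r$wafflerefrigerato
  rot[18] = $wafflerefrigerator
Sorted (with $ < everything):
  sorted[0] = $wafflerefrigerator  (last char: 'r')
  sorted[1] = afflerefrigerator$w  (last char: 'w')
  sorted[2] = ator$wafflerefriger  (last char: 'r')
  sorted[3] = efrigerator$waffler  (last char: 'r')
  sorted[4] = erator$wafflerefrig  (last char: 'g')
  sorted[5] = erefrigerator$waffl  (last char: 'l')
  sorted[6] = fflerefrigerator$wa  (last char: 'a')
  sorted[7] = flerefrigerator$waf  (last char: 'f')
  sorted[8] = frigerator$wafflere  (last char: 'e')
  sorted[9] = gerator$wafflerefri  (last char: 'i')
  sorted[10] = igerator$wafflerefr  (last char: 'r')
  sorted[11] = lerefrigerator$waff  (last char: 'f')
  sorted[12] = or$wafflerefrigerat  (last char: 't')
  sorted[13] = r$wafflerefrigerato  (last char: 'o')
  sorted[14] = rator$wafflerefrige  (last char: 'e')
  sorted[15] = refrigerator$waffle  (last char: 'e')
  sorted[16] = rigerator$waffleref  (last char: 'f')
  sorted[17] = tor$wafflerefrigera  (last char: 'a')
  sorted[18] = wafflerefrigerator$  (last char: '$')
Last column: rwrrglafeirftoeefa$
Original string S is at sorted index 18

Answer: rwrrglafeirftoeefa$
18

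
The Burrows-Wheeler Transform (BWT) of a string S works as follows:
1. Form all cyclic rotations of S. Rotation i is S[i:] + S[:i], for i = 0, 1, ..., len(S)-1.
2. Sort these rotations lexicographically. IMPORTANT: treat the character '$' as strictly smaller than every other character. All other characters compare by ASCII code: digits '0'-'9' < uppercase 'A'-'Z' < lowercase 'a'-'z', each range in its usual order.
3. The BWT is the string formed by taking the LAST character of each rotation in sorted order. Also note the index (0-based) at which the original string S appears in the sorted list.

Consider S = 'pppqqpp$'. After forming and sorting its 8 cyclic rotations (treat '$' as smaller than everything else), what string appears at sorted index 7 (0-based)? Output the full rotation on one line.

All 8 rotations (rotation i = S[i:]+S[:i]):
  rot[0] = pppqqpp$
  rot[1] = ppqqpp$p
  rot[2] = pqqpp$pp
  rot[3] = qqpp$ppp
  rot[4] = qpp$pppq
  rot[5] = pp$pppqq
  rot[6] = p$pppqqp
  rot[7] = $pppqqpp
Sorted (with $ < everything):
  sorted[0] = $pppqqpp
  sorted[1] = p$pppqqp
  sorted[2] = pp$pppqq
  sorted[3] = pppqqpp$
  sorted[4] = ppqqpp$p
  sorted[5] = pqqpp$pp
  sorted[6] = qpp$pppq
  sorted[7] = qqpp$ppp
sorted[7] = qqpp$ppp

Answer: qqpp$ppp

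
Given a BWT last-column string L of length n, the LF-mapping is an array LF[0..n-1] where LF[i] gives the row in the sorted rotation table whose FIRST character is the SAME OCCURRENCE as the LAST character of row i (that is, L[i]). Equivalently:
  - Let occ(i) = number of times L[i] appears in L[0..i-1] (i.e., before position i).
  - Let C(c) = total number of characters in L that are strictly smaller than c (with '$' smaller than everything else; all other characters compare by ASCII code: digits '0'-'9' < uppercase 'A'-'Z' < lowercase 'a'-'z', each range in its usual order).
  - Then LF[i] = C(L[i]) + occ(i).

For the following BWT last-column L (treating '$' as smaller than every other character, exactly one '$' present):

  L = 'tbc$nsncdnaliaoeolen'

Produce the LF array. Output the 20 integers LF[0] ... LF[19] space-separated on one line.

Char counts: '$':1, 'a':2, 'b':1, 'c':2, 'd':1, 'e':2, 'i':1, 'l':2, 'n':4, 'o':2, 's':1, 't':1
C (first-col start): C('$')=0, C('a')=1, C('b')=3, C('c')=4, C('d')=6, C('e')=7, C('i')=9, C('l')=10, C('n')=12, C('o')=16, C('s')=18, C('t')=19
L[0]='t': occ=0, LF[0]=C('t')+0=19+0=19
L[1]='b': occ=0, LF[1]=C('b')+0=3+0=3
L[2]='c': occ=0, LF[2]=C('c')+0=4+0=4
L[3]='$': occ=0, LF[3]=C('$')+0=0+0=0
L[4]='n': occ=0, LF[4]=C('n')+0=12+0=12
L[5]='s': occ=0, LF[5]=C('s')+0=18+0=18
L[6]='n': occ=1, LF[6]=C('n')+1=12+1=13
L[7]='c': occ=1, LF[7]=C('c')+1=4+1=5
L[8]='d': occ=0, LF[8]=C('d')+0=6+0=6
L[9]='n': occ=2, LF[9]=C('n')+2=12+2=14
L[10]='a': occ=0, LF[10]=C('a')+0=1+0=1
L[11]='l': occ=0, LF[11]=C('l')+0=10+0=10
L[12]='i': occ=0, LF[12]=C('i')+0=9+0=9
L[13]='a': occ=1, LF[13]=C('a')+1=1+1=2
L[14]='o': occ=0, LF[14]=C('o')+0=16+0=16
L[15]='e': occ=0, LF[15]=C('e')+0=7+0=7
L[16]='o': occ=1, LF[16]=C('o')+1=16+1=17
L[17]='l': occ=1, LF[17]=C('l')+1=10+1=11
L[18]='e': occ=1, LF[18]=C('e')+1=7+1=8
L[19]='n': occ=3, LF[19]=C('n')+3=12+3=15

Answer: 19 3 4 0 12 18 13 5 6 14 1 10 9 2 16 7 17 11 8 15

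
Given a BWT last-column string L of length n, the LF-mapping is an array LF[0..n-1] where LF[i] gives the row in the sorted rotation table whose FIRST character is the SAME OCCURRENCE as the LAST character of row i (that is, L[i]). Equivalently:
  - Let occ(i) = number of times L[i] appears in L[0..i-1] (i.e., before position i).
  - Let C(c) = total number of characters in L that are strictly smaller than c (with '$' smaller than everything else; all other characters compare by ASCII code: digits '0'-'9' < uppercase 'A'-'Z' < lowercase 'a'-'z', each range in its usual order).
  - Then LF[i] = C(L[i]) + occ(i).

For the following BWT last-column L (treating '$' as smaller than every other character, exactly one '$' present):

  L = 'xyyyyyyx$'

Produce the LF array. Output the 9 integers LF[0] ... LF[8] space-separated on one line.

Answer: 1 3 4 5 6 7 8 2 0

Derivation:
Char counts: '$':1, 'x':2, 'y':6
C (first-col start): C('$')=0, C('x')=1, C('y')=3
L[0]='x': occ=0, LF[0]=C('x')+0=1+0=1
L[1]='y': occ=0, LF[1]=C('y')+0=3+0=3
L[2]='y': occ=1, LF[2]=C('y')+1=3+1=4
L[3]='y': occ=2, LF[3]=C('y')+2=3+2=5
L[4]='y': occ=3, LF[4]=C('y')+3=3+3=6
L[5]='y': occ=4, LF[5]=C('y')+4=3+4=7
L[6]='y': occ=5, LF[6]=C('y')+5=3+5=8
L[7]='x': occ=1, LF[7]=C('x')+1=1+1=2
L[8]='$': occ=0, LF[8]=C('$')+0=0+0=0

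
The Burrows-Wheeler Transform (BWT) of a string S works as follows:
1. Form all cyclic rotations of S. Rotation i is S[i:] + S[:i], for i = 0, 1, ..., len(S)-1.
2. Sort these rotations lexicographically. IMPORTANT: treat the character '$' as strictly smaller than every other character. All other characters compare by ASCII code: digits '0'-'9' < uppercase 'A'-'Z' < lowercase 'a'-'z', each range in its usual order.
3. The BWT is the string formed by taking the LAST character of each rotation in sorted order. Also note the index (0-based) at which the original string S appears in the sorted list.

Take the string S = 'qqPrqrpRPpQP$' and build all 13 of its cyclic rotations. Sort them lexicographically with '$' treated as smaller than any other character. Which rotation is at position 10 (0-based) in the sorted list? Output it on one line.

All 13 rotations (rotation i = S[i:]+S[:i]):
  rot[0] = qqPrqrpRPpQP$
  rot[1] = qPrqrpRPpQP$q
  rot[2] = PrqrpRPpQP$qq
  rot[3] = rqrpRPpQP$qqP
  rot[4] = qrpRPpQP$qqPr
  rot[5] = rpRPpQP$qqPrq
  rot[6] = pRPpQP$qqPrqr
  rot[7] = RPpQP$qqPrqrp
  rot[8] = PpQP$qqPrqrpR
  rot[9] = pQP$qqPrqrpRP
  rot[10] = QP$qqPrqrpRPp
  rot[11] = P$qqPrqrpRPpQ
  rot[12] = $qqPrqrpRPpQP
Sorted (with $ < everything):
  sorted[0] = $qqPrqrpRPpQP
  sorted[1] = P$qqPrqrpRPpQ
  sorted[2] = PpQP$qqPrqrpR
  sorted[3] = PrqrpRPpQP$qq
  sorted[4] = QP$qqPrqrpRPp
  sorted[5] = RPpQP$qqPrqrp
  sorted[6] = pQP$qqPrqrpRP
  sorted[7] = pRPpQP$qqPrqr
  sorted[8] = qPrqrpRPpQP$q
  sorted[9] = qqPrqrpRPpQP$
  sorted[10] = qrpRPpQP$qqPr
  sorted[11] = rpRPpQP$qqPrq
  sorted[12] = rqrpRPpQP$qqP
sorted[10] = qrpRPpQP$qqPr

Answer: qrpRPpQP$qqPr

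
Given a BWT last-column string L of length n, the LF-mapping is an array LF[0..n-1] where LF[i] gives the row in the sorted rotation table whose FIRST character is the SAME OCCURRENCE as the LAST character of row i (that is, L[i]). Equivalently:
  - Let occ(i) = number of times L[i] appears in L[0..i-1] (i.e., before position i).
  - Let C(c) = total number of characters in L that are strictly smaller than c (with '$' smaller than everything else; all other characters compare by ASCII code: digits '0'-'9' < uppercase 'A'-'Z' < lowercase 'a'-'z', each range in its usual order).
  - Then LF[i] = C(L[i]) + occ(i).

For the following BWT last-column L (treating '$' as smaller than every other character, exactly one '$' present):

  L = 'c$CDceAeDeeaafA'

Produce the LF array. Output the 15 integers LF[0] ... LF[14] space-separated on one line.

Answer: 8 0 3 4 9 10 1 11 5 12 13 6 7 14 2

Derivation:
Char counts: '$':1, 'A':2, 'C':1, 'D':2, 'a':2, 'c':2, 'e':4, 'f':1
C (first-col start): C('$')=0, C('A')=1, C('C')=3, C('D')=4, C('a')=6, C('c')=8, C('e')=10, C('f')=14
L[0]='c': occ=0, LF[0]=C('c')+0=8+0=8
L[1]='$': occ=0, LF[1]=C('$')+0=0+0=0
L[2]='C': occ=0, LF[2]=C('C')+0=3+0=3
L[3]='D': occ=0, LF[3]=C('D')+0=4+0=4
L[4]='c': occ=1, LF[4]=C('c')+1=8+1=9
L[5]='e': occ=0, LF[5]=C('e')+0=10+0=10
L[6]='A': occ=0, LF[6]=C('A')+0=1+0=1
L[7]='e': occ=1, LF[7]=C('e')+1=10+1=11
L[8]='D': occ=1, LF[8]=C('D')+1=4+1=5
L[9]='e': occ=2, LF[9]=C('e')+2=10+2=12
L[10]='e': occ=3, LF[10]=C('e')+3=10+3=13
L[11]='a': occ=0, LF[11]=C('a')+0=6+0=6
L[12]='a': occ=1, LF[12]=C('a')+1=6+1=7
L[13]='f': occ=0, LF[13]=C('f')+0=14+0=14
L[14]='A': occ=1, LF[14]=C('A')+1=1+1=2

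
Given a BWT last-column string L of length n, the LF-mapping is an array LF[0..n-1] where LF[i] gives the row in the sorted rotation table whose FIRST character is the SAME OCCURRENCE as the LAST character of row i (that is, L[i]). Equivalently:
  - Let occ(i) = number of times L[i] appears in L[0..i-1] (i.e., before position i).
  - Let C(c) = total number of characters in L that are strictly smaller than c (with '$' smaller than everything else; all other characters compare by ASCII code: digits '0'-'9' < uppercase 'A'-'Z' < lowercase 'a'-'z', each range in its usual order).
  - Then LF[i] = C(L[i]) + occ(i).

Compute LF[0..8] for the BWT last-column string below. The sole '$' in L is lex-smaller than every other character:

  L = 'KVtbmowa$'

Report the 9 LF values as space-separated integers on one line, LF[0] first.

Char counts: '$':1, 'K':1, 'V':1, 'a':1, 'b':1, 'm':1, 'o':1, 't':1, 'w':1
C (first-col start): C('$')=0, C('K')=1, C('V')=2, C('a')=3, C('b')=4, C('m')=5, C('o')=6, C('t')=7, C('w')=8
L[0]='K': occ=0, LF[0]=C('K')+0=1+0=1
L[1]='V': occ=0, LF[1]=C('V')+0=2+0=2
L[2]='t': occ=0, LF[2]=C('t')+0=7+0=7
L[3]='b': occ=0, LF[3]=C('b')+0=4+0=4
L[4]='m': occ=0, LF[4]=C('m')+0=5+0=5
L[5]='o': occ=0, LF[5]=C('o')+0=6+0=6
L[6]='w': occ=0, LF[6]=C('w')+0=8+0=8
L[7]='a': occ=0, LF[7]=C('a')+0=3+0=3
L[8]='$': occ=0, LF[8]=C('$')+0=0+0=0

Answer: 1 2 7 4 5 6 8 3 0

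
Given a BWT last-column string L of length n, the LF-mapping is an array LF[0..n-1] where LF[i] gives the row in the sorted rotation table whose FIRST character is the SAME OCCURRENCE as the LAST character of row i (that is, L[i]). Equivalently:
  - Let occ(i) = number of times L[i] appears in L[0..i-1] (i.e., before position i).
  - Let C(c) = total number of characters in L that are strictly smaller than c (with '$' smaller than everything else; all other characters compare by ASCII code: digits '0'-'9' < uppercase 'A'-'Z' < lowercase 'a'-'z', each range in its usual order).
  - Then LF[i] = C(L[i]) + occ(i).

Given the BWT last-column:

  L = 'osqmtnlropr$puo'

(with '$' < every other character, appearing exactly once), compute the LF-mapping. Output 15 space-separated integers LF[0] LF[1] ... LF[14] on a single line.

Answer: 4 12 9 2 13 3 1 10 5 7 11 0 8 14 6

Derivation:
Char counts: '$':1, 'l':1, 'm':1, 'n':1, 'o':3, 'p':2, 'q':1, 'r':2, 's':1, 't':1, 'u':1
C (first-col start): C('$')=0, C('l')=1, C('m')=2, C('n')=3, C('o')=4, C('p')=7, C('q')=9, C('r')=10, C('s')=12, C('t')=13, C('u')=14
L[0]='o': occ=0, LF[0]=C('o')+0=4+0=4
L[1]='s': occ=0, LF[1]=C('s')+0=12+0=12
L[2]='q': occ=0, LF[2]=C('q')+0=9+0=9
L[3]='m': occ=0, LF[3]=C('m')+0=2+0=2
L[4]='t': occ=0, LF[4]=C('t')+0=13+0=13
L[5]='n': occ=0, LF[5]=C('n')+0=3+0=3
L[6]='l': occ=0, LF[6]=C('l')+0=1+0=1
L[7]='r': occ=0, LF[7]=C('r')+0=10+0=10
L[8]='o': occ=1, LF[8]=C('o')+1=4+1=5
L[9]='p': occ=0, LF[9]=C('p')+0=7+0=7
L[10]='r': occ=1, LF[10]=C('r')+1=10+1=11
L[11]='$': occ=0, LF[11]=C('$')+0=0+0=0
L[12]='p': occ=1, LF[12]=C('p')+1=7+1=8
L[13]='u': occ=0, LF[13]=C('u')+0=14+0=14
L[14]='o': occ=2, LF[14]=C('o')+2=4+2=6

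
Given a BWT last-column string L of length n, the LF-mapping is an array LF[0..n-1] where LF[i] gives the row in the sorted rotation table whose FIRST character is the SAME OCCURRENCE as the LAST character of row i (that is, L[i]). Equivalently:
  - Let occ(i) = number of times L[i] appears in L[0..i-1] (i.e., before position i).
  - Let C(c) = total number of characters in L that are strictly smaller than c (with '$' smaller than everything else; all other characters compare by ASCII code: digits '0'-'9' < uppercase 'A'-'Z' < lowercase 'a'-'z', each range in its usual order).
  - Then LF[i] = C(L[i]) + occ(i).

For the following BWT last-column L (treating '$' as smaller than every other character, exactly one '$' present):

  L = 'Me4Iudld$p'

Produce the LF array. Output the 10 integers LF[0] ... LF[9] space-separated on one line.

Answer: 3 6 1 2 9 4 7 5 0 8

Derivation:
Char counts: '$':1, '4':1, 'I':1, 'M':1, 'd':2, 'e':1, 'l':1, 'p':1, 'u':1
C (first-col start): C('$')=0, C('4')=1, C('I')=2, C('M')=3, C('d')=4, C('e')=6, C('l')=7, C('p')=8, C('u')=9
L[0]='M': occ=0, LF[0]=C('M')+0=3+0=3
L[1]='e': occ=0, LF[1]=C('e')+0=6+0=6
L[2]='4': occ=0, LF[2]=C('4')+0=1+0=1
L[3]='I': occ=0, LF[3]=C('I')+0=2+0=2
L[4]='u': occ=0, LF[4]=C('u')+0=9+0=9
L[5]='d': occ=0, LF[5]=C('d')+0=4+0=4
L[6]='l': occ=0, LF[6]=C('l')+0=7+0=7
L[7]='d': occ=1, LF[7]=C('d')+1=4+1=5
L[8]='$': occ=0, LF[8]=C('$')+0=0+0=0
L[9]='p': occ=0, LF[9]=C('p')+0=8+0=8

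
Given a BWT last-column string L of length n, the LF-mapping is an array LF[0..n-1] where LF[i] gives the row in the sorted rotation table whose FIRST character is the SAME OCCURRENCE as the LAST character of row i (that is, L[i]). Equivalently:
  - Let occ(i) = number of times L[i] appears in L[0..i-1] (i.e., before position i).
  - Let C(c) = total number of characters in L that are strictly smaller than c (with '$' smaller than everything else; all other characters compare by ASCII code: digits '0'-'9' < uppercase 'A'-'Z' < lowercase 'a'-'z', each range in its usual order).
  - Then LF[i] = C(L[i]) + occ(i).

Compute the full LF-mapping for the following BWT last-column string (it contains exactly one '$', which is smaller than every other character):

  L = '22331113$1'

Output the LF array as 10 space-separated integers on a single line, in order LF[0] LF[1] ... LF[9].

Answer: 5 6 7 8 1 2 3 9 0 4

Derivation:
Char counts: '$':1, '1':4, '2':2, '3':3
C (first-col start): C('$')=0, C('1')=1, C('2')=5, C('3')=7
L[0]='2': occ=0, LF[0]=C('2')+0=5+0=5
L[1]='2': occ=1, LF[1]=C('2')+1=5+1=6
L[2]='3': occ=0, LF[2]=C('3')+0=7+0=7
L[3]='3': occ=1, LF[3]=C('3')+1=7+1=8
L[4]='1': occ=0, LF[4]=C('1')+0=1+0=1
L[5]='1': occ=1, LF[5]=C('1')+1=1+1=2
L[6]='1': occ=2, LF[6]=C('1')+2=1+2=3
L[7]='3': occ=2, LF[7]=C('3')+2=7+2=9
L[8]='$': occ=0, LF[8]=C('$')+0=0+0=0
L[9]='1': occ=3, LF[9]=C('1')+3=1+3=4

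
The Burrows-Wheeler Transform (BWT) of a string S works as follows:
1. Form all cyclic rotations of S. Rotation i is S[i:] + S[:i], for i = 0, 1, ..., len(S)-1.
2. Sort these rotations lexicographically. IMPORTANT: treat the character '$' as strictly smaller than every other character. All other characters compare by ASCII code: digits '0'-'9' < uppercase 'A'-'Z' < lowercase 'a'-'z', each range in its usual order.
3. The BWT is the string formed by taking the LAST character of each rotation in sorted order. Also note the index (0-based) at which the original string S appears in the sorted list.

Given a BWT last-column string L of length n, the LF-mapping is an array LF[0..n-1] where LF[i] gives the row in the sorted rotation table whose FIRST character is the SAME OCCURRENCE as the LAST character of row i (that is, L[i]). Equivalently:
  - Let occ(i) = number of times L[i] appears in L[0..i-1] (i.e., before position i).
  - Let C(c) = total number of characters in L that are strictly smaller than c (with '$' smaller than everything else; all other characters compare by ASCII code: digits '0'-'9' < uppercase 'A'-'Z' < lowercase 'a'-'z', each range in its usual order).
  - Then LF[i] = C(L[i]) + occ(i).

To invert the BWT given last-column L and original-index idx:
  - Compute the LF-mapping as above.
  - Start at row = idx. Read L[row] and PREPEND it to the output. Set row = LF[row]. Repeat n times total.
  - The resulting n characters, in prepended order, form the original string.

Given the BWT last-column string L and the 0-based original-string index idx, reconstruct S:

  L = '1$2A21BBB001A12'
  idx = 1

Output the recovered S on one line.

Answer: 02B211AB1B20A1$

Derivation:
LF mapping: 3 0 7 10 8 4 12 13 14 1 2 5 11 6 9
Walk LF starting at row 1, prepending L[row]:
  step 1: row=1, L[1]='$', prepend. Next row=LF[1]=0
  step 2: row=0, L[0]='1', prepend. Next row=LF[0]=3
  step 3: row=3, L[3]='A', prepend. Next row=LF[3]=10
  step 4: row=10, L[10]='0', prepend. Next row=LF[10]=2
  step 5: row=2, L[2]='2', prepend. Next row=LF[2]=7
  step 6: row=7, L[7]='B', prepend. Next row=LF[7]=13
  step 7: row=13, L[13]='1', prepend. Next row=LF[13]=6
  step 8: row=6, L[6]='B', prepend. Next row=LF[6]=12
  step 9: row=12, L[12]='A', prepend. Next row=LF[12]=11
  step 10: row=11, L[11]='1', prepend. Next row=LF[11]=5
  step 11: row=5, L[5]='1', prepend. Next row=LF[5]=4
  step 12: row=4, L[4]='2', prepend. Next row=LF[4]=8
  step 13: row=8, L[8]='B', prepend. Next row=LF[8]=14
  step 14: row=14, L[14]='2', prepend. Next row=LF[14]=9
  step 15: row=9, L[9]='0', prepend. Next row=LF[9]=1
Reversed output: 02B211AB1B20A1$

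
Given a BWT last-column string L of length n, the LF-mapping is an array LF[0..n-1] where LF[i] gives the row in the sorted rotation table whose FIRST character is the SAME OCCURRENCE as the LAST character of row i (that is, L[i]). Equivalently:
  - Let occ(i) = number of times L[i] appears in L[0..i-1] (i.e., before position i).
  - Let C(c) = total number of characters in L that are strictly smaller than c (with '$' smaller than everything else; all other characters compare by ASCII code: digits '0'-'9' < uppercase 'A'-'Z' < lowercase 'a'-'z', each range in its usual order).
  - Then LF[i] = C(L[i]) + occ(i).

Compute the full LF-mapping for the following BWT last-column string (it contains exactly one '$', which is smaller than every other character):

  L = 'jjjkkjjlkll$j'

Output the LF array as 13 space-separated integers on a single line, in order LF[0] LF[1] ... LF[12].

Char counts: '$':1, 'j':6, 'k':3, 'l':3
C (first-col start): C('$')=0, C('j')=1, C('k')=7, C('l')=10
L[0]='j': occ=0, LF[0]=C('j')+0=1+0=1
L[1]='j': occ=1, LF[1]=C('j')+1=1+1=2
L[2]='j': occ=2, LF[2]=C('j')+2=1+2=3
L[3]='k': occ=0, LF[3]=C('k')+0=7+0=7
L[4]='k': occ=1, LF[4]=C('k')+1=7+1=8
L[5]='j': occ=3, LF[5]=C('j')+3=1+3=4
L[6]='j': occ=4, LF[6]=C('j')+4=1+4=5
L[7]='l': occ=0, LF[7]=C('l')+0=10+0=10
L[8]='k': occ=2, LF[8]=C('k')+2=7+2=9
L[9]='l': occ=1, LF[9]=C('l')+1=10+1=11
L[10]='l': occ=2, LF[10]=C('l')+2=10+2=12
L[11]='$': occ=0, LF[11]=C('$')+0=0+0=0
L[12]='j': occ=5, LF[12]=C('j')+5=1+5=6

Answer: 1 2 3 7 8 4 5 10 9 11 12 0 6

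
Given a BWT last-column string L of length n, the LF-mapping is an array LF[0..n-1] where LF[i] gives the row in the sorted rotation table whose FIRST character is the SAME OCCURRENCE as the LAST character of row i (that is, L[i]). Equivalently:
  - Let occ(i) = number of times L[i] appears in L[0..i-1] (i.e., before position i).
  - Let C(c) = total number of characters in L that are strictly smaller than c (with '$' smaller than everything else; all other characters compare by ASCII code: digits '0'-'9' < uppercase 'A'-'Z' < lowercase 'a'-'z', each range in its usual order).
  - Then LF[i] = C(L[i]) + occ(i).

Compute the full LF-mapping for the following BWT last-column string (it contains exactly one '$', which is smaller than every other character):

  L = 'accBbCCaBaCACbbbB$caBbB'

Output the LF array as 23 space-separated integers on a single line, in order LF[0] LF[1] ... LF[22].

Char counts: '$':1, 'A':1, 'B':5, 'C':4, 'a':4, 'b':5, 'c':3
C (first-col start): C('$')=0, C('A')=1, C('B')=2, C('C')=7, C('a')=11, C('b')=15, C('c')=20
L[0]='a': occ=0, LF[0]=C('a')+0=11+0=11
L[1]='c': occ=0, LF[1]=C('c')+0=20+0=20
L[2]='c': occ=1, LF[2]=C('c')+1=20+1=21
L[3]='B': occ=0, LF[3]=C('B')+0=2+0=2
L[4]='b': occ=0, LF[4]=C('b')+0=15+0=15
L[5]='C': occ=0, LF[5]=C('C')+0=7+0=7
L[6]='C': occ=1, LF[6]=C('C')+1=7+1=8
L[7]='a': occ=1, LF[7]=C('a')+1=11+1=12
L[8]='B': occ=1, LF[8]=C('B')+1=2+1=3
L[9]='a': occ=2, LF[9]=C('a')+2=11+2=13
L[10]='C': occ=2, LF[10]=C('C')+2=7+2=9
L[11]='A': occ=0, LF[11]=C('A')+0=1+0=1
L[12]='C': occ=3, LF[12]=C('C')+3=7+3=10
L[13]='b': occ=1, LF[13]=C('b')+1=15+1=16
L[14]='b': occ=2, LF[14]=C('b')+2=15+2=17
L[15]='b': occ=3, LF[15]=C('b')+3=15+3=18
L[16]='B': occ=2, LF[16]=C('B')+2=2+2=4
L[17]='$': occ=0, LF[17]=C('$')+0=0+0=0
L[18]='c': occ=2, LF[18]=C('c')+2=20+2=22
L[19]='a': occ=3, LF[19]=C('a')+3=11+3=14
L[20]='B': occ=3, LF[20]=C('B')+3=2+3=5
L[21]='b': occ=4, LF[21]=C('b')+4=15+4=19
L[22]='B': occ=4, LF[22]=C('B')+4=2+4=6

Answer: 11 20 21 2 15 7 8 12 3 13 9 1 10 16 17 18 4 0 22 14 5 19 6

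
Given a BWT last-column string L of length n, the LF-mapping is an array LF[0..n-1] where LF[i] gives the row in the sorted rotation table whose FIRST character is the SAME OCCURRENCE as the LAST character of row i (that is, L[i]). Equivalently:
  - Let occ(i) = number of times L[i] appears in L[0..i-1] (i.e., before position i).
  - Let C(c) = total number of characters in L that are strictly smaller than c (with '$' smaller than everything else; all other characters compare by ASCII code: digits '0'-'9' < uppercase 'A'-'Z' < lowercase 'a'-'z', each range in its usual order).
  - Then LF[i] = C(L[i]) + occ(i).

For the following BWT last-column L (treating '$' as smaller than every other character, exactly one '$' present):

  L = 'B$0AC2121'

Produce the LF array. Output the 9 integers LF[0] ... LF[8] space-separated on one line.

Char counts: '$':1, '0':1, '1':2, '2':2, 'A':1, 'B':1, 'C':1
C (first-col start): C('$')=0, C('0')=1, C('1')=2, C('2')=4, C('A')=6, C('B')=7, C('C')=8
L[0]='B': occ=0, LF[0]=C('B')+0=7+0=7
L[1]='$': occ=0, LF[1]=C('$')+0=0+0=0
L[2]='0': occ=0, LF[2]=C('0')+0=1+0=1
L[3]='A': occ=0, LF[3]=C('A')+0=6+0=6
L[4]='C': occ=0, LF[4]=C('C')+0=8+0=8
L[5]='2': occ=0, LF[5]=C('2')+0=4+0=4
L[6]='1': occ=0, LF[6]=C('1')+0=2+0=2
L[7]='2': occ=1, LF[7]=C('2')+1=4+1=5
L[8]='1': occ=1, LF[8]=C('1')+1=2+1=3

Answer: 7 0 1 6 8 4 2 5 3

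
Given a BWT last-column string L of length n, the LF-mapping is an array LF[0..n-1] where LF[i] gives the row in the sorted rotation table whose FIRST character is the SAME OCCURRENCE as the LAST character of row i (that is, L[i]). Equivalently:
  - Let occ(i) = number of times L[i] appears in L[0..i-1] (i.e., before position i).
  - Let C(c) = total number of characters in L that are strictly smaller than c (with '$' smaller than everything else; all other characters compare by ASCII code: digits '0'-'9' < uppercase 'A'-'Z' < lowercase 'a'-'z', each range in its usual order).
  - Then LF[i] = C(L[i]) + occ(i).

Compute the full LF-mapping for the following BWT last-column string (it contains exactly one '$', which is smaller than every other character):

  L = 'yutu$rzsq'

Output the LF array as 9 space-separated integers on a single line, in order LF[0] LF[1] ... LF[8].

Answer: 7 5 4 6 0 2 8 3 1

Derivation:
Char counts: '$':1, 'q':1, 'r':1, 's':1, 't':1, 'u':2, 'y':1, 'z':1
C (first-col start): C('$')=0, C('q')=1, C('r')=2, C('s')=3, C('t')=4, C('u')=5, C('y')=7, C('z')=8
L[0]='y': occ=0, LF[0]=C('y')+0=7+0=7
L[1]='u': occ=0, LF[1]=C('u')+0=5+0=5
L[2]='t': occ=0, LF[2]=C('t')+0=4+0=4
L[3]='u': occ=1, LF[3]=C('u')+1=5+1=6
L[4]='$': occ=0, LF[4]=C('$')+0=0+0=0
L[5]='r': occ=0, LF[5]=C('r')+0=2+0=2
L[6]='z': occ=0, LF[6]=C('z')+0=8+0=8
L[7]='s': occ=0, LF[7]=C('s')+0=3+0=3
L[8]='q': occ=0, LF[8]=C('q')+0=1+0=1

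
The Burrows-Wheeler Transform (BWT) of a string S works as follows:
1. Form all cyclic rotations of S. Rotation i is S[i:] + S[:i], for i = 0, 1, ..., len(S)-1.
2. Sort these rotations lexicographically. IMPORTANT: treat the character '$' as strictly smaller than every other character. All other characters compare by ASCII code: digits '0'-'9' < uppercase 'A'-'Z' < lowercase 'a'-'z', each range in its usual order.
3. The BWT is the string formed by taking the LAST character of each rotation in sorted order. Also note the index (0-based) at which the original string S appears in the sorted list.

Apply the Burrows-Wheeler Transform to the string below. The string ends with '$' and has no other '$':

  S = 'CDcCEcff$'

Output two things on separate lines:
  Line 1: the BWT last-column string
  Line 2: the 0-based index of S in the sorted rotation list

All 9 rotations (rotation i = S[i:]+S[:i]):
  rot[0] = CDcCEcff$
  rot[1] = DcCEcff$C
  rot[2] = cCEcff$CD
  rot[3] = CEcff$CDc
  rot[4] = Ecff$CDcC
  rot[5] = cff$CDcCE
  rot[6] = ff$CDcCEc
  rot[7] = f$CDcCEcf
  rot[8] = $CDcCEcff
Sorted (with $ < everything):
  sorted[0] = $CDcCEcff  (last char: 'f')
  sorted[1] = CDcCEcff$  (last char: '$')
  sorted[2] = CEcff$CDc  (last char: 'c')
  sorted[3] = DcCEcff$C  (last char: 'C')
  sorted[4] = Ecff$CDcC  (last char: 'C')
  sorted[5] = cCEcff$CD  (last char: 'D')
  sorted[6] = cff$CDcCE  (last char: 'E')
  sorted[7] = f$CDcCEcf  (last char: 'f')
  sorted[8] = ff$CDcCEc  (last char: 'c')
Last column: f$cCCDEfc
Original string S is at sorted index 1

Answer: f$cCCDEfc
1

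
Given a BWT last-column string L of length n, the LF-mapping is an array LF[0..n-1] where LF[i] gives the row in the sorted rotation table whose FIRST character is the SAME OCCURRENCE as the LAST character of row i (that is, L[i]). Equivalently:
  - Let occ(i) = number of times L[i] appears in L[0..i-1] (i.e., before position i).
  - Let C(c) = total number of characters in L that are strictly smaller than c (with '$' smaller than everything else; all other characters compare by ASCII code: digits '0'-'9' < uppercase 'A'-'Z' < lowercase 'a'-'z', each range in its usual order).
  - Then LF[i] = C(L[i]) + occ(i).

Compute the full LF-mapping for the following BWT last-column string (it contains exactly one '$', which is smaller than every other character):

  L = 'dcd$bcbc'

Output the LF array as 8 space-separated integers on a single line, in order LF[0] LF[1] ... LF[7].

Answer: 6 3 7 0 1 4 2 5

Derivation:
Char counts: '$':1, 'b':2, 'c':3, 'd':2
C (first-col start): C('$')=0, C('b')=1, C('c')=3, C('d')=6
L[0]='d': occ=0, LF[0]=C('d')+0=6+0=6
L[1]='c': occ=0, LF[1]=C('c')+0=3+0=3
L[2]='d': occ=1, LF[2]=C('d')+1=6+1=7
L[3]='$': occ=0, LF[3]=C('$')+0=0+0=0
L[4]='b': occ=0, LF[4]=C('b')+0=1+0=1
L[5]='c': occ=1, LF[5]=C('c')+1=3+1=4
L[6]='b': occ=1, LF[6]=C('b')+1=1+1=2
L[7]='c': occ=2, LF[7]=C('c')+2=3+2=5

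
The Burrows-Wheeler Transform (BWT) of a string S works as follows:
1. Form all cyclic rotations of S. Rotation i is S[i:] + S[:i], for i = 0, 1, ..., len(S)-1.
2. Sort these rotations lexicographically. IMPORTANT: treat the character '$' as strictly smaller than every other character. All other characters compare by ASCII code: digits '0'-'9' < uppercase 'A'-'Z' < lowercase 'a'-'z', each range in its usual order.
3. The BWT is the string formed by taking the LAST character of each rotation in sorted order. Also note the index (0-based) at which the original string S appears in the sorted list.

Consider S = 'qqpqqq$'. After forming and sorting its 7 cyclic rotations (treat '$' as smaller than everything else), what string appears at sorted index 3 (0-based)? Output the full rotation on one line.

All 7 rotations (rotation i = S[i:]+S[:i]):
  rot[0] = qqpqqq$
  rot[1] = qpqqq$q
  rot[2] = pqqq$qq
  rot[3] = qqq$qqp
  rot[4] = qq$qqpq
  rot[5] = q$qqpqq
  rot[6] = $qqpqqq
Sorted (with $ < everything):
  sorted[0] = $qqpqqq
  sorted[1] = pqqq$qq
  sorted[2] = q$qqpqq
  sorted[3] = qpqqq$q
  sorted[4] = qq$qqpq
  sorted[5] = qqpqqq$
  sorted[6] = qqq$qqp
sorted[3] = qpqqq$q

Answer: qpqqq$q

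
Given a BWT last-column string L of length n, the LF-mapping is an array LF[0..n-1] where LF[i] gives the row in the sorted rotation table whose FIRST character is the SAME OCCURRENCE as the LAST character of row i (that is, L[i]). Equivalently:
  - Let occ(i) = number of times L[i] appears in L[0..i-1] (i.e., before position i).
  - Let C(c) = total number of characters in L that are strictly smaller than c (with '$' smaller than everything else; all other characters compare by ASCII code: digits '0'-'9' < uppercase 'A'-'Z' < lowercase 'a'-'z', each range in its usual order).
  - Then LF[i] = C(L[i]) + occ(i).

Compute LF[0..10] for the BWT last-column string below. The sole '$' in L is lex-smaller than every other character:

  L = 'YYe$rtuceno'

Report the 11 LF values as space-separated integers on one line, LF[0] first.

Char counts: '$':1, 'Y':2, 'c':1, 'e':2, 'n':1, 'o':1, 'r':1, 't':1, 'u':1
C (first-col start): C('$')=0, C('Y')=1, C('c')=3, C('e')=4, C('n')=6, C('o')=7, C('r')=8, C('t')=9, C('u')=10
L[0]='Y': occ=0, LF[0]=C('Y')+0=1+0=1
L[1]='Y': occ=1, LF[1]=C('Y')+1=1+1=2
L[2]='e': occ=0, LF[2]=C('e')+0=4+0=4
L[3]='$': occ=0, LF[3]=C('$')+0=0+0=0
L[4]='r': occ=0, LF[4]=C('r')+0=8+0=8
L[5]='t': occ=0, LF[5]=C('t')+0=9+0=9
L[6]='u': occ=0, LF[6]=C('u')+0=10+0=10
L[7]='c': occ=0, LF[7]=C('c')+0=3+0=3
L[8]='e': occ=1, LF[8]=C('e')+1=4+1=5
L[9]='n': occ=0, LF[9]=C('n')+0=6+0=6
L[10]='o': occ=0, LF[10]=C('o')+0=7+0=7

Answer: 1 2 4 0 8 9 10 3 5 6 7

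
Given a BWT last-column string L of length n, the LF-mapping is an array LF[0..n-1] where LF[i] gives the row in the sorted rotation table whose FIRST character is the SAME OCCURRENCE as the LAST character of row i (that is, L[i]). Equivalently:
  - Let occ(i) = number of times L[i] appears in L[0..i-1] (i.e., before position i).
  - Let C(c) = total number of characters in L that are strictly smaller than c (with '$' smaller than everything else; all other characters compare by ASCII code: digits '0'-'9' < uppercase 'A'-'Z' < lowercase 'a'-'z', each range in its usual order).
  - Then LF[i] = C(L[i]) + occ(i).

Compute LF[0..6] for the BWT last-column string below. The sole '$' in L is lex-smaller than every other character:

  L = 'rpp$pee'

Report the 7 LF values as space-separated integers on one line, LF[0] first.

Char counts: '$':1, 'e':2, 'p':3, 'r':1
C (first-col start): C('$')=0, C('e')=1, C('p')=3, C('r')=6
L[0]='r': occ=0, LF[0]=C('r')+0=6+0=6
L[1]='p': occ=0, LF[1]=C('p')+0=3+0=3
L[2]='p': occ=1, LF[2]=C('p')+1=3+1=4
L[3]='$': occ=0, LF[3]=C('$')+0=0+0=0
L[4]='p': occ=2, LF[4]=C('p')+2=3+2=5
L[5]='e': occ=0, LF[5]=C('e')+0=1+0=1
L[6]='e': occ=1, LF[6]=C('e')+1=1+1=2

Answer: 6 3 4 0 5 1 2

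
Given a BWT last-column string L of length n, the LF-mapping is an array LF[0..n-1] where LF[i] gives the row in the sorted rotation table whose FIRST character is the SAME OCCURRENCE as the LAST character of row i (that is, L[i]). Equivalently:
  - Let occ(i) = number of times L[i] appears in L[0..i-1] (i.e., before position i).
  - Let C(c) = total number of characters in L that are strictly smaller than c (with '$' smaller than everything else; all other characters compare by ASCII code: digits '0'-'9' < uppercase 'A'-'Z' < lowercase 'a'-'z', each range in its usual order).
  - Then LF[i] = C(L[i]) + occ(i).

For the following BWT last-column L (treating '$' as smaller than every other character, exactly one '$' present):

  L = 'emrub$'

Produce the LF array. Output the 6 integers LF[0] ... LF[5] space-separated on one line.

Char counts: '$':1, 'b':1, 'e':1, 'm':1, 'r':1, 'u':1
C (first-col start): C('$')=0, C('b')=1, C('e')=2, C('m')=3, C('r')=4, C('u')=5
L[0]='e': occ=0, LF[0]=C('e')+0=2+0=2
L[1]='m': occ=0, LF[1]=C('m')+0=3+0=3
L[2]='r': occ=0, LF[2]=C('r')+0=4+0=4
L[3]='u': occ=0, LF[3]=C('u')+0=5+0=5
L[4]='b': occ=0, LF[4]=C('b')+0=1+0=1
L[5]='$': occ=0, LF[5]=C('$')+0=0+0=0

Answer: 2 3 4 5 1 0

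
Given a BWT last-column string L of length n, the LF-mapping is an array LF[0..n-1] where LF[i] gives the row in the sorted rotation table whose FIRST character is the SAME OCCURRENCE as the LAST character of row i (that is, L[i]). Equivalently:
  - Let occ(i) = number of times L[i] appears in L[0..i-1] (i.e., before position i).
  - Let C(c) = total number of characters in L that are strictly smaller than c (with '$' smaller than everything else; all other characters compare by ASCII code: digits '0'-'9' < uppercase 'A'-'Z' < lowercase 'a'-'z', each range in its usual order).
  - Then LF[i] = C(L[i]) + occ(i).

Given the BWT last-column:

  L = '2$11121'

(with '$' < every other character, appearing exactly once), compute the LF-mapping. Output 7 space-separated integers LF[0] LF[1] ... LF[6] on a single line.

Char counts: '$':1, '1':4, '2':2
C (first-col start): C('$')=0, C('1')=1, C('2')=5
L[0]='2': occ=0, LF[0]=C('2')+0=5+0=5
L[1]='$': occ=0, LF[1]=C('$')+0=0+0=0
L[2]='1': occ=0, LF[2]=C('1')+0=1+0=1
L[3]='1': occ=1, LF[3]=C('1')+1=1+1=2
L[4]='1': occ=2, LF[4]=C('1')+2=1+2=3
L[5]='2': occ=1, LF[5]=C('2')+1=5+1=6
L[6]='1': occ=3, LF[6]=C('1')+3=1+3=4

Answer: 5 0 1 2 3 6 4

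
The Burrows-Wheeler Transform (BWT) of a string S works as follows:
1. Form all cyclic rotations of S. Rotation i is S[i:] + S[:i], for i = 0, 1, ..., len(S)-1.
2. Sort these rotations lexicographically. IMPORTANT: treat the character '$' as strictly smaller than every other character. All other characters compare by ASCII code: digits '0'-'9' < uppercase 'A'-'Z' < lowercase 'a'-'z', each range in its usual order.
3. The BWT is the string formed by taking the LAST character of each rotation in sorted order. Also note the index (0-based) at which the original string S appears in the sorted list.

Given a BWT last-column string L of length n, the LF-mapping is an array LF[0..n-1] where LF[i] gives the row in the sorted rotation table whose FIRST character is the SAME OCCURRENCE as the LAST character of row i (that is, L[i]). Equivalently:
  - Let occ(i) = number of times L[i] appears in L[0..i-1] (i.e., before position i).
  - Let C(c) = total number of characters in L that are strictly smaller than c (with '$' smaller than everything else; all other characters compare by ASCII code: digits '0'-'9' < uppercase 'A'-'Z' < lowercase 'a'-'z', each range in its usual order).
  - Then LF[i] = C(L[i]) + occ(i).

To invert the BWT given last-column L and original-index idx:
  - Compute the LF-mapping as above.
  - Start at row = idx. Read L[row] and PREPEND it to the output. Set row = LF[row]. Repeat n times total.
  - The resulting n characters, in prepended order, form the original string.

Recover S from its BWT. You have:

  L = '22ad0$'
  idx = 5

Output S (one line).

Answer: d20a2$

Derivation:
LF mapping: 2 3 4 5 1 0
Walk LF starting at row 5, prepending L[row]:
  step 1: row=5, L[5]='$', prepend. Next row=LF[5]=0
  step 2: row=0, L[0]='2', prepend. Next row=LF[0]=2
  step 3: row=2, L[2]='a', prepend. Next row=LF[2]=4
  step 4: row=4, L[4]='0', prepend. Next row=LF[4]=1
  step 5: row=1, L[1]='2', prepend. Next row=LF[1]=3
  step 6: row=3, L[3]='d', prepend. Next row=LF[3]=5
Reversed output: d20a2$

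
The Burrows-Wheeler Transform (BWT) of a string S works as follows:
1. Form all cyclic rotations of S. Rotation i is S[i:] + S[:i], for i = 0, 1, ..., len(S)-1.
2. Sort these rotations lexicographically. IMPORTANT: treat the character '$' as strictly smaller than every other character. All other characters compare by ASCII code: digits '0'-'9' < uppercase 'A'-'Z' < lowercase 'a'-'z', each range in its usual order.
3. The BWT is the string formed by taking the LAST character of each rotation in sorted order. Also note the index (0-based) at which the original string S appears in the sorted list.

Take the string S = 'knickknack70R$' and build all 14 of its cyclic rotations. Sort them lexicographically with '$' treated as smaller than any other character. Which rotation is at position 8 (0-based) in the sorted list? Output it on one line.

All 14 rotations (rotation i = S[i:]+S[:i]):
  rot[0] = knickknack70R$
  rot[1] = nickknack70R$k
  rot[2] = ickknack70R$kn
  rot[3] = ckknack70R$kni
  rot[4] = kknack70R$knic
  rot[5] = knack70R$knick
  rot[6] = nack70R$knickk
  rot[7] = ack70R$knickkn
  rot[8] = ck70R$knickkna
  rot[9] = k70R$knickknac
  rot[10] = 70R$knickknack
  rot[11] = 0R$knickknack7
  rot[12] = R$knickknack70
  rot[13] = $knickknack70R
Sorted (with $ < everything):
  sorted[0] = $knickknack70R
  sorted[1] = 0R$knickknack7
  sorted[2] = 70R$knickknack
  sorted[3] = R$knickknack70
  sorted[4] = ack70R$knickkn
  sorted[5] = ck70R$knickkna
  sorted[6] = ckknack70R$kni
  sorted[7] = ickknack70R$kn
  sorted[8] = k70R$knickknac
  sorted[9] = kknack70R$knic
  sorted[10] = knack70R$knick
  sorted[11] = knickknack70R$
  sorted[12] = nack70R$knickk
  sorted[13] = nickknack70R$k
sorted[8] = k70R$knickknac

Answer: k70R$knickknac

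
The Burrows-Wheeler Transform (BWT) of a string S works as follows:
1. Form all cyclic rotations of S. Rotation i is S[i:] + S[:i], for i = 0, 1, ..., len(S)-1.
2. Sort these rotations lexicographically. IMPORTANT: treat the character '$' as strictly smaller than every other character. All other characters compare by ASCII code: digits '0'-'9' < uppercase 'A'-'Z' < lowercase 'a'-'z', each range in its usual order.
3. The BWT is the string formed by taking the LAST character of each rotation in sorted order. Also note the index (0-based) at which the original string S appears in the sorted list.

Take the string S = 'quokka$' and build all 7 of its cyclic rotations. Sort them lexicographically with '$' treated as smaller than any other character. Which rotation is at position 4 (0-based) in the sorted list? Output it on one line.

Answer: okka$qu

Derivation:
All 7 rotations (rotation i = S[i:]+S[:i]):
  rot[0] = quokka$
  rot[1] = uokka$q
  rot[2] = okka$qu
  rot[3] = kka$quo
  rot[4] = ka$quok
  rot[5] = a$quokk
  rot[6] = $quokka
Sorted (with $ < everything):
  sorted[0] = $quokka
  sorted[1] = a$quokk
  sorted[2] = ka$quok
  sorted[3] = kka$quo
  sorted[4] = okka$qu
  sorted[5] = quokka$
  sorted[6] = uokka$q
sorted[4] = okka$qu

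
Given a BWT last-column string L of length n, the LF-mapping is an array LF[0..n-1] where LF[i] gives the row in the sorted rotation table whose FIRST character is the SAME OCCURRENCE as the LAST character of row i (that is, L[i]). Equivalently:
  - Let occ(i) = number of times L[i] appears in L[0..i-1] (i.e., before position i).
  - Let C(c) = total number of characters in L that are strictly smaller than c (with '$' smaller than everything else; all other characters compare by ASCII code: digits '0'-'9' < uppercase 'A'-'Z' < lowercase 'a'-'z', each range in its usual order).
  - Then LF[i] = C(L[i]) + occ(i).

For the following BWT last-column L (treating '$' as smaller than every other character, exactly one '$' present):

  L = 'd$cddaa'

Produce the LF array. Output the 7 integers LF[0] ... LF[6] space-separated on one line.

Answer: 4 0 3 5 6 1 2

Derivation:
Char counts: '$':1, 'a':2, 'c':1, 'd':3
C (first-col start): C('$')=0, C('a')=1, C('c')=3, C('d')=4
L[0]='d': occ=0, LF[0]=C('d')+0=4+0=4
L[1]='$': occ=0, LF[1]=C('$')+0=0+0=0
L[2]='c': occ=0, LF[2]=C('c')+0=3+0=3
L[3]='d': occ=1, LF[3]=C('d')+1=4+1=5
L[4]='d': occ=2, LF[4]=C('d')+2=4+2=6
L[5]='a': occ=0, LF[5]=C('a')+0=1+0=1
L[6]='a': occ=1, LF[6]=C('a')+1=1+1=2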